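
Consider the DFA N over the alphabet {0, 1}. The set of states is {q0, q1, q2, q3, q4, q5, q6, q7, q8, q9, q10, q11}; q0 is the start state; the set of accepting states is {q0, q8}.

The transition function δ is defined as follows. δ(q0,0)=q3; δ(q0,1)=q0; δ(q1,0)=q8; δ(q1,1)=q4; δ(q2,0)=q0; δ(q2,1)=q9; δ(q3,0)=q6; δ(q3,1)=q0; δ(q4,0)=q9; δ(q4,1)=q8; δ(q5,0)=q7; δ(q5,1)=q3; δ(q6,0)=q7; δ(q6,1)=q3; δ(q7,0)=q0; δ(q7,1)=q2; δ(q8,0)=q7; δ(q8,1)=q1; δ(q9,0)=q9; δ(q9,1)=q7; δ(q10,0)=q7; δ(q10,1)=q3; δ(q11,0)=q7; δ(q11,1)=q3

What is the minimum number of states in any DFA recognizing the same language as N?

Reachable states from the start: {q0,q2,q3,q6,q7,q9}. Unreachable: {q1,q4,q5,q8,q10,q11} — drop them.
Initial partition by acceptance: {q0} | {q2,q3,q6,q7,q9}.
On input 0, block {q2,q3,q6,q7,q9} splits into {q3,q6,q9} and {q2,q7}.
Split {q3,q6,q9} by δ(·,0) → {q3,q9} and {q6}.
On input 0, block {q3,q9} splits into {q3} and {q9}.
On input 1, block {q2,q7} splits into {q2} and {q7}.
Stable partition: {q0} | {q3} | {q2} | {q6} | {q9} | {q7} — 6 equivalence classes.

6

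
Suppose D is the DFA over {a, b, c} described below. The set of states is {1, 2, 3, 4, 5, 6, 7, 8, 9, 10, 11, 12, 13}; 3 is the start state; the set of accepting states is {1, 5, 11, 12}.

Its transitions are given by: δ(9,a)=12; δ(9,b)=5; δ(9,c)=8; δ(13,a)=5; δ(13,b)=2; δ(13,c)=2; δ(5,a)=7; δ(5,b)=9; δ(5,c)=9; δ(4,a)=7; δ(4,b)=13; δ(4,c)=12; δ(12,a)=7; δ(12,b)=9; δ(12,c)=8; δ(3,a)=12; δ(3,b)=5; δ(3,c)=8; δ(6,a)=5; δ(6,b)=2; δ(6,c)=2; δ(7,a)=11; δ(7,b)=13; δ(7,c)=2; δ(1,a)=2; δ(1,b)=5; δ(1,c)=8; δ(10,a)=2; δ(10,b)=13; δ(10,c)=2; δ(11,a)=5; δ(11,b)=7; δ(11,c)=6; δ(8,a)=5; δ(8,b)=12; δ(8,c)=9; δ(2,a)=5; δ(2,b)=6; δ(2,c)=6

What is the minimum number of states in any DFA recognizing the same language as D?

5

States {1,4,10} cannot be reached from the start state, so discard them.
Initial partition by acceptance: {5,11,12} | {2,3,6,7,8,9,13}.
Refine {5,11,12} on symbol a: members go to different blocks, giving {5,12} and {11}.
Refine {2,3,6,7,8,9,13} on symbol a: members go to different blocks, giving {2,3,6,8,9,13} and {7}.
Split {2,3,6,8,9,13} by δ(·,b) → {2,6,13} and {3,8,9}.
No further refinement is possible. Final partition (5 blocks): {5,12} | {2,6,13} | {11} | {7} | {3,8,9}.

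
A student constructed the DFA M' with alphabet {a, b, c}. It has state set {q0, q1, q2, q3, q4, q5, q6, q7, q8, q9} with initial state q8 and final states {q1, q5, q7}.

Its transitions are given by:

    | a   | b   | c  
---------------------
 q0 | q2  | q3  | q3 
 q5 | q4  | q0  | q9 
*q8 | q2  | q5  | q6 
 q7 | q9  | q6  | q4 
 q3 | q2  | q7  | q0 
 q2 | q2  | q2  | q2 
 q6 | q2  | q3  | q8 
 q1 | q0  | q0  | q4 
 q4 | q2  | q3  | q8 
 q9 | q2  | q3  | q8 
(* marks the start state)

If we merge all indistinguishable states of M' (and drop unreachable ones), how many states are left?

Reachable states from the start: {q0,q2,q3,q4,q5,q6,q7,q8,q9}. Unreachable: {q1} — drop them.
P0 = {q5,q7} | {q0,q2,q3,q4,q6,q8,q9}.
On input b, block {q0,q2,q3,q4,q6,q8,q9} splits into {q0,q2,q4,q6,q9} and {q3,q8}.
On input b, block {q0,q2,q4,q6,q9} splits into {q0,q4,q6,q9} and {q2}.
The partition is now stable with 4 blocks: {q5,q7} | {q0,q4,q6,q9} | {q3,q8} | {q2}.

4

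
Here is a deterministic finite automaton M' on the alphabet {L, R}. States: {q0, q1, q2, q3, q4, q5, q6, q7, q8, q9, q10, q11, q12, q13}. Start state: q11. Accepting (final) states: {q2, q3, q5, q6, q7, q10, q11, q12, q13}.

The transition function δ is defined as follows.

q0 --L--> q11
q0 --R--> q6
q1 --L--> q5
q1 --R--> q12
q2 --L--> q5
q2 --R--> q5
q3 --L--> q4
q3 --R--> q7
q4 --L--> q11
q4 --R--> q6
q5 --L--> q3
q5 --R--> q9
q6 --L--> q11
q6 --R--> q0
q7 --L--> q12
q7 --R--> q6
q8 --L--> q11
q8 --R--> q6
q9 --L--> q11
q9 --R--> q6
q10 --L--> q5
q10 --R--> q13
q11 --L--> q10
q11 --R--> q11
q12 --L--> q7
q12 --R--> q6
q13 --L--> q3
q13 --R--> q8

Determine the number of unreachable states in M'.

2

BFS from q11 reaches {q0, q3, q4, q5, q6, q7, q8, q9, q10, q11, q12, q13}; the 2 state(s) q1, q2 are never visited.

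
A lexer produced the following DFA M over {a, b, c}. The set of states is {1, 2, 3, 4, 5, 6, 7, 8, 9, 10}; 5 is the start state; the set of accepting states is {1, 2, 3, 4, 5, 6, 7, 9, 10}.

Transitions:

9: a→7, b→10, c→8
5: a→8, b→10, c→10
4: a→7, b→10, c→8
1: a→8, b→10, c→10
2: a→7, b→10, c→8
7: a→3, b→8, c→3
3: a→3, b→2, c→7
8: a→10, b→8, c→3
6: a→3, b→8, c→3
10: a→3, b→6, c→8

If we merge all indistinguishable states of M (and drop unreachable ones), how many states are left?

6

First remove the unreachable states {1,4,9}; 7 states remain.
P0 = {2,3,5,6,7,10} | {8}.
On input a, block {2,3,5,6,7,10} splits into {2,3,6,7,10} and {5}.
Refine {2,3,6,7,10} on symbol b: members go to different blocks, giving {2,3,10} and {6,7}.
Split {2,3,10} by δ(·,a) → {3,10} and {2}.
On input b, block {3,10} splits into {3} and {10}.
The partition is now stable with 6 blocks: {3} | {8} | {5} | {6,7} | {2} | {10}.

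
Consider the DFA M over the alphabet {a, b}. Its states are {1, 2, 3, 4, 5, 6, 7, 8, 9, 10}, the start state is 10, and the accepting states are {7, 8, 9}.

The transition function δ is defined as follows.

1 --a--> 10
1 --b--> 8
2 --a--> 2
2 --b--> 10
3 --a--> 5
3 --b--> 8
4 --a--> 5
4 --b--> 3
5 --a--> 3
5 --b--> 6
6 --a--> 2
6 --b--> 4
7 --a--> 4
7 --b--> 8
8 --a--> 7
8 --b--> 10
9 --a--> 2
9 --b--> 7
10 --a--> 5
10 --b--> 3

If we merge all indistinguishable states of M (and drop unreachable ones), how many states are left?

6

States {1,9} cannot be reached from the start state, so discard them.
Initial partition by acceptance: {7,8} | {2,3,4,5,6,10}.
Split {7,8} by δ(·,a) → {7} and {8}.
Split {2,3,4,5,6,10} by δ(·,b) → {2,4,5,6,10} and {3}.
On input a, block {2,4,5,6,10} splits into {2,4,6,10} and {5}.
Refine {2,4,6,10} on symbol a: members go to different blocks, giving {2,6} and {4,10}.
The partition is now stable with 6 blocks: {7} | {2,6} | {8} | {3} | {5} | {4,10}.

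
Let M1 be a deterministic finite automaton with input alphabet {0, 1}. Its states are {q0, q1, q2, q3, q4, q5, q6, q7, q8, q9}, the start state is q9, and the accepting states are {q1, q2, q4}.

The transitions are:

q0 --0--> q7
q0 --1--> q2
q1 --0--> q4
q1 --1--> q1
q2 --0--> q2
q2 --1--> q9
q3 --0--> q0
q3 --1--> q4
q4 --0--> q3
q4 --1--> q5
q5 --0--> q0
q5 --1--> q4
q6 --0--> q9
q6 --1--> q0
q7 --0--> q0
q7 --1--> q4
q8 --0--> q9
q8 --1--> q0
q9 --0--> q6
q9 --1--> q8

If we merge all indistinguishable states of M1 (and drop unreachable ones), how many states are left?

Reachable states from the start: {q0,q2,q3,q4,q5,q6,q7,q8,q9}. Unreachable: {q1} — drop them.
P0 = {q2,q4} | {q0,q3,q5,q6,q7,q8,q9}.
Refine {q2,q4} on symbol 0: members go to different blocks, giving {q2} and {q4}.
Refine {q0,q3,q5,q6,q7,q8,q9} on symbol 1: members go to different blocks, giving {q3,q5,q7} and {q6,q8,q9} and {q0}.
Split {q6,q8,q9} by δ(·,1) → {q6,q8} and {q9}.
No further refinement is possible. Final partition (6 blocks): {q2} | {q3,q5,q7} | {q4} | {q6,q8} | {q0} | {q9}.

6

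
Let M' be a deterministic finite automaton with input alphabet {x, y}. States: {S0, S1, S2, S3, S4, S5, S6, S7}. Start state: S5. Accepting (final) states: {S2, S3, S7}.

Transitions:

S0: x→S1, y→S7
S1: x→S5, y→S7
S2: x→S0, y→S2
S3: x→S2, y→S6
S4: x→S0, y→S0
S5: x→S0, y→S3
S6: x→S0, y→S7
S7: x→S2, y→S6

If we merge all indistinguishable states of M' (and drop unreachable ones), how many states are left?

Reachable states from the start: {S0,S1,S2,S3,S5,S6,S7}. Unreachable: {S4} — drop them.
P0 = {S2,S3,S7} | {S0,S1,S5,S6}.
On input x, block {S2,S3,S7} splits into {S3,S7} and {S2}.
Stable partition: {S3,S7} | {S0,S1,S5,S6} | {S2} — 3 equivalence classes.

3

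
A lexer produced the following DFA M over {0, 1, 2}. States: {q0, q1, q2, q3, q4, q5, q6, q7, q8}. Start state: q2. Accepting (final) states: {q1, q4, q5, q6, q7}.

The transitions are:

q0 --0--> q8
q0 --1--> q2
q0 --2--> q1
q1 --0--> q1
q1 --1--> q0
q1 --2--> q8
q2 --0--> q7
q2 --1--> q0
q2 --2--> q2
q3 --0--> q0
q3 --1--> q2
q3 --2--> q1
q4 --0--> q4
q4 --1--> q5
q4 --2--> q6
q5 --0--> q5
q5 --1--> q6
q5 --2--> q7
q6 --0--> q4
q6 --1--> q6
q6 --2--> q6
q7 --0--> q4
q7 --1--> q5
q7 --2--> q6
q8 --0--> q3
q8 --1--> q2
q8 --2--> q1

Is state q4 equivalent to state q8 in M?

P0 = {q1,q4,q5,q6,q7} | {q0,q2,q3,q8}.
Refine {q1,q4,q5,q6,q7} on symbol 1: members go to different blocks, giving {q4,q5,q6,q7} and {q1}.
Refine {q0,q2,q3,q8} on symbol 0: members go to different blocks, giving {q0,q3,q8} and {q2}.
Stable partition: {q4,q5,q6,q7} | {q0,q3,q8} | {q1} | {q2} — 4 equivalence classes.
q4 and q8 end up in different blocks, so they are distinguishable. For instance, the string 'ε' is accepted from only q4.

No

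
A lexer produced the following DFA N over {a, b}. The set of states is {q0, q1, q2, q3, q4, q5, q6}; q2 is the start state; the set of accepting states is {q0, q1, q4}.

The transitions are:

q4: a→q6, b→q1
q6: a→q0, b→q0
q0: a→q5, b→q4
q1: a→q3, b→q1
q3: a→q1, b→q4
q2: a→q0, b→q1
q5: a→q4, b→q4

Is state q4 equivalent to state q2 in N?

All states are reachable from the start state.
Initial partition by acceptance: {q0,q1,q4} | {q2,q3,q5,q6}.
Stable partition: {q0,q1,q4} | {q2,q3,q5,q6} — 2 equivalence classes.
q4 and q2 end up in different blocks, so they are distinguishable. For instance, the string 'ε' is accepted from only q4.

No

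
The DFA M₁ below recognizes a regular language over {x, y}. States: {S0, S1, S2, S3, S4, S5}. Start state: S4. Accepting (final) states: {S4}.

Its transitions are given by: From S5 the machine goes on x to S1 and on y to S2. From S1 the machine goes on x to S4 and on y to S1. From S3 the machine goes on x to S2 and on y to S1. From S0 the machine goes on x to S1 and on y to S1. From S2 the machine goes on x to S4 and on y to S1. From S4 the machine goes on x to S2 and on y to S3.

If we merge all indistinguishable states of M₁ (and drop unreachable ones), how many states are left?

States {S0,S5} cannot be reached from the start state, so discard them.
P0 = {S4} | {S1,S2,S3}.
On input x, block {S1,S2,S3} splits into {S1,S2} and {S3}.
The partition is now stable with 3 blocks: {S4} | {S1,S2} | {S3}.

3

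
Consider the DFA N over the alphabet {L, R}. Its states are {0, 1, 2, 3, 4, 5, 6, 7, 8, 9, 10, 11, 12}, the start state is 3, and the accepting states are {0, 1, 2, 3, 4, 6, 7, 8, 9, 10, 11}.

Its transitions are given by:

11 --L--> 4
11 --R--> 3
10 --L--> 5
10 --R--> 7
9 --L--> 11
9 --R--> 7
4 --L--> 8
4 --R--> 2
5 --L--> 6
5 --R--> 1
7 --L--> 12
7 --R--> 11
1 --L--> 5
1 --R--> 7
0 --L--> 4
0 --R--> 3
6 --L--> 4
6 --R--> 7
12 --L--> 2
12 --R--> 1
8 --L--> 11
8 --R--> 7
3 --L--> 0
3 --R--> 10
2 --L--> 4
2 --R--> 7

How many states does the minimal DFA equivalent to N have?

States {9} cannot be reached from the start state, so discard them.
Initial partition by acceptance: {0,1,2,3,4,6,7,8,10,11} | {5,12}.
Refine {0,1,2,3,4,6,7,8,10,11} on symbol L: members go to different blocks, giving {0,2,3,4,6,8,11} and {1,7,10}.
On input R, block {0,2,3,4,6,8,11} splits into {2,3,6,8} and {0,4,11}.
On input R, block {1,7,10} splits into {1,10} and {7}.
Split {2,3,6,8} by δ(·,R) → {2,6,8} and {3}.
On input L, block {0,4,11} splits into {0,11} and {4}.
On input L, block {2,6,8} splits into {2,6} and {8}.
No further refinement is possible. Final partition (8 blocks): {2,6} | {5,12} | {1,10} | {0,11} | {7} | {3} | {4} | {8}.

8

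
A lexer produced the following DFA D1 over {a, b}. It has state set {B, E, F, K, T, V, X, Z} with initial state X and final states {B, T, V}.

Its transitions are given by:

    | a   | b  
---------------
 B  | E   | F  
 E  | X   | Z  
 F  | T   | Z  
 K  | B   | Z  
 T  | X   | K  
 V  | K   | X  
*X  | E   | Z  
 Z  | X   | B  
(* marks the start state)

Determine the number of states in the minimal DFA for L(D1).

4

First remove the unreachable states {V}; 7 states remain.
P0 = {B,T} | {E,F,K,X,Z}.
On input a, block {E,F,K,X,Z} splits into {E,X,Z} and {F,K}.
On input b, block {E,X,Z} splits into {E,X} and {Z}.
Stable partition: {B,T} | {E,X} | {F,K} | {Z} — 4 equivalence classes.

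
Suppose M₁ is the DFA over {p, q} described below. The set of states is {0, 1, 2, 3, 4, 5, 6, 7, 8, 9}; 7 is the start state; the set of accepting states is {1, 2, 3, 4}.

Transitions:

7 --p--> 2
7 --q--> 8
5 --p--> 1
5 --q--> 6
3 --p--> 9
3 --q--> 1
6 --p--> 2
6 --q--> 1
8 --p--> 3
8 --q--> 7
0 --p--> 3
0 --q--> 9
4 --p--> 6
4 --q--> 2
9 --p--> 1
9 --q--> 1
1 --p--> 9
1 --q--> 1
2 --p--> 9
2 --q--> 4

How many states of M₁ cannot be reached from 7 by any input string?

2

No path from 7 leads to 0, 5; the other 8 states are all reachable.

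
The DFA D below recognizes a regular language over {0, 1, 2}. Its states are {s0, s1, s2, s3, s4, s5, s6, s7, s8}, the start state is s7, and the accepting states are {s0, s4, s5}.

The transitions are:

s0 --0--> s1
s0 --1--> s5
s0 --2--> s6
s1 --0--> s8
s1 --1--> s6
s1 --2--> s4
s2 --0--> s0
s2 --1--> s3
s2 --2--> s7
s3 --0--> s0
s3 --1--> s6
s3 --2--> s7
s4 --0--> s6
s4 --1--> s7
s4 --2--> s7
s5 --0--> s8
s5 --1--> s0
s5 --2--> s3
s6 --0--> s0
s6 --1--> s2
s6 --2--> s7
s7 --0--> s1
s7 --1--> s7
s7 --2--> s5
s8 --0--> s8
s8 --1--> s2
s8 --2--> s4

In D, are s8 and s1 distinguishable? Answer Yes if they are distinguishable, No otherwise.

No

Every state is reachable, so we keep all 9.
P0 = {s0,s4,s5} | {s1,s2,s3,s6,s7,s8}.
On input 1, block {s0,s4,s5} splits into {s0,s5} and {s4}.
Split {s1,s2,s3,s6,s7,s8} by δ(·,0) → {s1,s7,s8} and {s2,s3,s6}.
On input 1, block {s1,s7,s8} splits into {s1,s8} and {s7}.
Stable partition: {s0,s5} | {s1,s8} | {s4} | {s2,s3,s6} | {s7} — 5 equivalence classes.
s8 and s1 lie in the same block of the stable partition, so they are equivalent — no string distinguishes them.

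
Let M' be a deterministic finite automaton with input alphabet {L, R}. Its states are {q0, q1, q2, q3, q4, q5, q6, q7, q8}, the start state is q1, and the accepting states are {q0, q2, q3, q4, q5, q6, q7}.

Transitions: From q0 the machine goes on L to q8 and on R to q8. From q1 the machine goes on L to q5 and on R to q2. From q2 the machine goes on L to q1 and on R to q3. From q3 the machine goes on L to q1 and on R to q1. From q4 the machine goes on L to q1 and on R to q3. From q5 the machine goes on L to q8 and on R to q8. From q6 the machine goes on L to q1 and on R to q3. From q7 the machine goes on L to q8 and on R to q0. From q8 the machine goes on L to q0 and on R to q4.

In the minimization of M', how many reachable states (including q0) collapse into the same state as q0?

States {q6,q7} cannot be reached from the start state, so discard them.
P0 = {q0,q2,q3,q4,q5} | {q1,q8}.
On input R, block {q0,q2,q3,q4,q5} splits into {q0,q3,q5} and {q2,q4}.
Stable partition: {q0,q3,q5} | {q1,q8} | {q2,q4} — 3 equivalence classes.
State q0 belongs to the block {q0,q3,q5}, which has 3 states.

3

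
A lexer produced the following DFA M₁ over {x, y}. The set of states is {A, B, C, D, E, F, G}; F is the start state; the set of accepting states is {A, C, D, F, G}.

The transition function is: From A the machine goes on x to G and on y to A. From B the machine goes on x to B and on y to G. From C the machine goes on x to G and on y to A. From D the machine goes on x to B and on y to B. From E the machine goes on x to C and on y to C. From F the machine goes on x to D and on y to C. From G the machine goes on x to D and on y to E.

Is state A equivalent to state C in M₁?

Every state is reachable, so we keep all 7.
Initial partition by acceptance: {A,C,D,F,G} | {B,E}.
Split {A,C,D,F,G} by δ(·,x) → {A,C,F,G} and {D}.
On input x, block {A,C,F,G} splits into {A,C} and {F,G}.
Split {B,E} by δ(·,x) → {B} and {E}.
Refine {F,G} on symbol y: members go to different blocks, giving {F} and {G}.
Stable partition: {A,C} | {B} | {D} | {F} | {E} | {G} — 6 equivalence classes.
A and C lie in the same block of the stable partition, so they are equivalent — no string distinguishes them.

Yes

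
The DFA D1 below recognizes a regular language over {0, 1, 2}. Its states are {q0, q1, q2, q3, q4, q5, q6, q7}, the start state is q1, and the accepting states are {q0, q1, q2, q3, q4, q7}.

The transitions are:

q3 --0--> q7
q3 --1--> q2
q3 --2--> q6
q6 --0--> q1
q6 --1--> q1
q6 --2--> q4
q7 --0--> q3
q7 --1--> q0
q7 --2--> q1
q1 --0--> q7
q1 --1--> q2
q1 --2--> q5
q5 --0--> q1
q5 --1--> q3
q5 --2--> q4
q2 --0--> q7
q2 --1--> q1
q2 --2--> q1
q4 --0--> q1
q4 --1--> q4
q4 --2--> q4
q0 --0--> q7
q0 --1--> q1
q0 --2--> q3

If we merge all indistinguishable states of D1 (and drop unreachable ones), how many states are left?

Every state is reachable, so we keep all 8.
Initial partition by acceptance: {q0,q1,q2,q3,q4,q7} | {q5,q6}.
Split {q0,q1,q2,q3,q4,q7} by δ(·,2) → {q0,q2,q4,q7} and {q1,q3}.
On input 0, block {q0,q2,q4,q7} splits into {q0,q2} and {q4,q7}.
Split {q4,q7} by δ(·,1) → {q4} and {q7}.
The partition is now stable with 5 blocks: {q0,q2} | {q5,q6} | {q1,q3} | {q4} | {q7}.

5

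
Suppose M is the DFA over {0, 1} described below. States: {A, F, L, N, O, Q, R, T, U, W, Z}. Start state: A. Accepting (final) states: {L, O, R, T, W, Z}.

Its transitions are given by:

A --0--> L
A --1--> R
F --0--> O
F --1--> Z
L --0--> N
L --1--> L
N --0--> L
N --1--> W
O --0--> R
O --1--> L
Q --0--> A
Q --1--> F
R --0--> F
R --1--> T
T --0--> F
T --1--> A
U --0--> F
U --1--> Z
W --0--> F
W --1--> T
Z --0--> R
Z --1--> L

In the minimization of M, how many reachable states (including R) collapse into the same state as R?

First remove the unreachable states {Q,U}; 9 states remain.
Initial partition by acceptance: {L,O,R,T,W,Z} | {A,F,N}.
On input 0, block {L,O,R,T,W,Z} splits into {L,R,T,W} and {O,Z}.
On input 1, block {L,R,T,W} splits into {L,R,W} and {T}.
On input 1, block {L,R,W} splits into {R,W} and {L}.
On input 0, block {A,F,N} splits into {A,N} and {F}.
The partition is now stable with 6 blocks: {R,W} | {A,N} | {O,Z} | {T} | {L} | {F}.
State R belongs to the block {R,W}, which has 2 states.

2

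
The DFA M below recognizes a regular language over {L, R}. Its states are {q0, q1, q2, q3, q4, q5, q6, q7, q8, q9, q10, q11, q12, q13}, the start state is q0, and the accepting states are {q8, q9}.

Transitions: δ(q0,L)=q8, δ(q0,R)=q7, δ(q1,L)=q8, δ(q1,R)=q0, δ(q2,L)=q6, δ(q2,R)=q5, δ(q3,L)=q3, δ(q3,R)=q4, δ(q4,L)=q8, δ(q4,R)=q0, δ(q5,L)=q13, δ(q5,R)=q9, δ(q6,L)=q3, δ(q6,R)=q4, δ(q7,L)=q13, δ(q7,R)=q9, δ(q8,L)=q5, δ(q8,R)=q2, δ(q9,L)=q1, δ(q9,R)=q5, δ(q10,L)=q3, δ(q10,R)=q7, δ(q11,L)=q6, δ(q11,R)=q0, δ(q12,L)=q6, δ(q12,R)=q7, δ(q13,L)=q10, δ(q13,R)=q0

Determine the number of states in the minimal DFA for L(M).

8

Reachable states from the start: {q0,q1,q2,q3,q4,q5,q6,q7,q8,q9,q10,q13}. Unreachable: {q11,q12} — drop them.
Initial partition by acceptance: {q8,q9} | {q0,q1,q2,q3,q4,q5,q6,q7,q10,q13}.
Split {q0,q1,q2,q3,q4,q5,q6,q7,q10,q13} by δ(·,L) → {q2,q3,q5,q6,q7,q10,q13} and {q0,q1,q4}.
On input L, block {q8,q9} splits into {q8} and {q9}.
On input R, block {q2,q3,q5,q6,q7,q10,q13} splits into {q3,q6,q13} and {q2,q10} and {q5,q7}.
Split {q3,q6,q13} by δ(·,L) → {q3,q6} and {q13}.
On input R, block {q0,q1,q4} splits into {q1,q4} and {q0}.
Stable partition: {q8} | {q3,q6} | {q1,q4} | {q9} | {q2,q10} | {q5,q7} | {q13} | {q0} — 8 equivalence classes.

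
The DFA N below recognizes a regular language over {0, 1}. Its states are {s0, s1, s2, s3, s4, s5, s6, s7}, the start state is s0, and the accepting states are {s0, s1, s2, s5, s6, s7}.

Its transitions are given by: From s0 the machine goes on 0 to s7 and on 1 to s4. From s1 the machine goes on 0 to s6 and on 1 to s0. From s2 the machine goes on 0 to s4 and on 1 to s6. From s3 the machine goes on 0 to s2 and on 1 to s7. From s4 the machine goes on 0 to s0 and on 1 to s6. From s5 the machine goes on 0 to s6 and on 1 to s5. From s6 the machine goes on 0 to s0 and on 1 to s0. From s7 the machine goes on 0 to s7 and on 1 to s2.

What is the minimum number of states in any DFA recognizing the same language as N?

First remove the unreachable states {s1,s3,s5}; 5 states remain.
Initial partition by acceptance: {s0,s2,s6,s7} | {s4}.
Split {s0,s2,s6,s7} by δ(·,0) → {s0,s6,s7} and {s2}.
Split {s0,s6,s7} by δ(·,1) → {s0} and {s6} and {s7}.
No further refinement is possible. Final partition (5 blocks): {s0} | {s4} | {s2} | {s6} | {s7}.

5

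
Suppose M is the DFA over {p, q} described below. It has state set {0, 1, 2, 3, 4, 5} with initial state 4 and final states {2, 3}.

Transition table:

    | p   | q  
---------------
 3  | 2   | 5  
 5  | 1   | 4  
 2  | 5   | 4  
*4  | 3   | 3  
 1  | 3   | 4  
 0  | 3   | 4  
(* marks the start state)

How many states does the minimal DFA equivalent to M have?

5

Reachable states from the start: {1,2,3,4,5}. Unreachable: {0} — drop them.
Start with accepting vs non-accepting: {2,3} | {1,4,5}.
Refine {2,3} on symbol p: members go to different blocks, giving {2} and {3}.
On input p, block {1,4,5} splits into {1,4} and {5}.
On input q, block {1,4} splits into {1} and {4}.
No further refinement is possible. Final partition (5 blocks): {2} | {1} | {3} | {5} | {4}.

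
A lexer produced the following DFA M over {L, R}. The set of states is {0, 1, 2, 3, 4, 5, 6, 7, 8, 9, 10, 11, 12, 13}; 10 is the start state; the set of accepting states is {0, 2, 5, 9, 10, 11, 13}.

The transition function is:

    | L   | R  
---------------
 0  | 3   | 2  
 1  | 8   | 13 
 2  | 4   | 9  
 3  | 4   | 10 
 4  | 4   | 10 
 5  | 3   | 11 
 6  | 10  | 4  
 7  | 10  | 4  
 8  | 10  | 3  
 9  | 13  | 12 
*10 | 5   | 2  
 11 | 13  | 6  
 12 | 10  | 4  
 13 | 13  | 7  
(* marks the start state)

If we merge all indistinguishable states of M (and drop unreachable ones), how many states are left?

States {0,1,8} cannot be reached from the start state, so discard them.
P0 = {2,5,9,10,11,13} | {3,4,6,7,12}.
On input L, block {2,5,9,10,11,13} splits into {9,10,11,13} and {2,5}.
Split {9,10,11,13} by δ(·,L) → {9,11,13} and {10}.
On input L, block {3,4,6,7,12} splits into {6,7,12} and {3,4}.
No further refinement is possible. Final partition (5 blocks): {9,11,13} | {6,7,12} | {2,5} | {10} | {3,4}.

5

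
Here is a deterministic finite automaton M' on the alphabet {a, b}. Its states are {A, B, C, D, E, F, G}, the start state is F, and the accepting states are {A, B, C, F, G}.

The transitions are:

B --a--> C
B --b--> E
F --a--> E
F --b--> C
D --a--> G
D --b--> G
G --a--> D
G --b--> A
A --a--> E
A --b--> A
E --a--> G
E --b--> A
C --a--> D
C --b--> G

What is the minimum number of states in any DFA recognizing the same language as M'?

2

Reachable states from the start: {A,C,D,E,F,G}. Unreachable: {B} — drop them.
P0 = {A,C,F,G} | {D,E}.
Stable partition: {A,C,F,G} | {D,E} — 2 equivalence classes.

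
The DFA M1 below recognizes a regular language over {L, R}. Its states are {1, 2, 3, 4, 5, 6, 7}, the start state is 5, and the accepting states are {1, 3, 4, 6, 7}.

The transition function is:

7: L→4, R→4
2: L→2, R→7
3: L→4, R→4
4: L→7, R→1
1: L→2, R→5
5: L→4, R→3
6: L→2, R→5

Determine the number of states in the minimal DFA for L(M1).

5

First remove the unreachable states {6}; 6 states remain.
P0 = {1,3,4,7} | {2,5}.
On input L, block {1,3,4,7} splits into {3,4,7} and {1}.
Split {3,4,7} by δ(·,R) → {3,7} and {4}.
On input L, block {2,5} splits into {2} and {5}.
Stable partition: {3,7} | {2} | {1} | {4} | {5} — 5 equivalence classes.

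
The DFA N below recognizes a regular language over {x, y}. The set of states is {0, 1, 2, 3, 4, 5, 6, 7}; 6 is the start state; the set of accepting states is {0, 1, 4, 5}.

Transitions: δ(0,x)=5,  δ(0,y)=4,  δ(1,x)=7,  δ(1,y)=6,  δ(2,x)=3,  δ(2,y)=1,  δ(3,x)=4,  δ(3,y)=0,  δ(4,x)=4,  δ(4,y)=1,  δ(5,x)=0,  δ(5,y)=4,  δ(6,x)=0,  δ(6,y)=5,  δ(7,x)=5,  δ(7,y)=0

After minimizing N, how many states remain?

States {2,3} cannot be reached from the start state, so discard them.
Initial partition by acceptance: {0,1,4,5} | {6,7}.
Split {0,1,4,5} by δ(·,x) → {0,4,5} and {1}.
Split {0,4,5} by δ(·,y) → {0,5} and {4}.
No further refinement is possible. Final partition (4 blocks): {0,5} | {6,7} | {1} | {4}.

4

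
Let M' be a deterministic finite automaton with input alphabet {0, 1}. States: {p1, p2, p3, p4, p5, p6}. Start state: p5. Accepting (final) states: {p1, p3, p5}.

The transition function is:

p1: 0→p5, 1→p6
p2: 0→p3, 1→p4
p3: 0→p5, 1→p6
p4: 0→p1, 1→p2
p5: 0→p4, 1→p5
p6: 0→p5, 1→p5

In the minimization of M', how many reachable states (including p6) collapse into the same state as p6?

1

All states are reachable from the start state.
P0 = {p1,p3,p5} | {p2,p4,p6}.
On input 0, block {p1,p3,p5} splits into {p1,p3} and {p5}.
Split {p2,p4,p6} by δ(·,0) → {p2,p4} and {p6}.
No further refinement is possible. Final partition (4 blocks): {p1,p3} | {p2,p4} | {p5} | {p6}.
The equivalence class containing p6 is {p6}, of size 1.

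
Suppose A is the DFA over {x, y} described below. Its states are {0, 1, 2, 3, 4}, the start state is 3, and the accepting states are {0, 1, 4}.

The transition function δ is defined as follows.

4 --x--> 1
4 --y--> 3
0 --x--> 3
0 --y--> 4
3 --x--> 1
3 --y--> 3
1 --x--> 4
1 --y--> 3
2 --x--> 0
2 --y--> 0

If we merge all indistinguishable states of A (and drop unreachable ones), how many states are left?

First remove the unreachable states {0,2}; 3 states remain.
P0 = {1,4} | {3}.
Stable partition: {1,4} | {3} — 2 equivalence classes.

2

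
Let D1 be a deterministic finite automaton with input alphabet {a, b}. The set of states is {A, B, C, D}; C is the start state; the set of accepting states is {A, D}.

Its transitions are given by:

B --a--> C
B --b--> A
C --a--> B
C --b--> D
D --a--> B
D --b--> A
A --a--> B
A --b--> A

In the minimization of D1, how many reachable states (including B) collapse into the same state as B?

All states are reachable from the start state.
Start with accepting vs non-accepting: {A,D} | {B,C}.
No further refinement is possible. Final partition (2 blocks): {A,D} | {B,C}.
State B belongs to the block {B,C}, which has 2 states.

2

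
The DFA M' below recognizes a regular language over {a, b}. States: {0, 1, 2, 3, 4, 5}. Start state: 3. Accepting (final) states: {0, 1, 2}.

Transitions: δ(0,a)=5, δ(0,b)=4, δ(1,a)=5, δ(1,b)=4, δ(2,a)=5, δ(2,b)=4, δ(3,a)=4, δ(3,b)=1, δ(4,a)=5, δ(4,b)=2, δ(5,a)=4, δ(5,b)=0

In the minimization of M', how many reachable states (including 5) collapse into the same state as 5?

Start with accepting vs non-accepting: {0,1,2} | {3,4,5}.
No further refinement is possible. Final partition (2 blocks): {0,1,2} | {3,4,5}.
The equivalence class containing 5 is {3,4,5}, of size 3.

3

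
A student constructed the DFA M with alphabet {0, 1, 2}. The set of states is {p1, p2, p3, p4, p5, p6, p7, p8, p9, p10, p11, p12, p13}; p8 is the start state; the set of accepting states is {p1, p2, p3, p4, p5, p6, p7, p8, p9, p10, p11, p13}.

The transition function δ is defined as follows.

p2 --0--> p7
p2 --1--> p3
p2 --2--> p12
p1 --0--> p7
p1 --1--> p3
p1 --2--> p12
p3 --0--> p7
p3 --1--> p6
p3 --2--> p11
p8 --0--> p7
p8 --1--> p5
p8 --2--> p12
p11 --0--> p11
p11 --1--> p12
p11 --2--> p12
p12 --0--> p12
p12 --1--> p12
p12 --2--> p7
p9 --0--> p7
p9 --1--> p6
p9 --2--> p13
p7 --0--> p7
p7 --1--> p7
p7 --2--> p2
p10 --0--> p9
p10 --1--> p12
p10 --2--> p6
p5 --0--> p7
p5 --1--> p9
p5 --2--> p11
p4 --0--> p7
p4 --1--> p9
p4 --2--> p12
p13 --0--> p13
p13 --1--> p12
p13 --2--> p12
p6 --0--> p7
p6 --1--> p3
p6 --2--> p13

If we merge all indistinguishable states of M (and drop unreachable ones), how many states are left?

First remove the unreachable states {p1,p4,p10}; 10 states remain.
P0 = {p2,p3,p5,p6,p7,p8,p9,p11,p13} | {p12}.
Split {p2,p3,p5,p6,p7,p8,p9,p11,p13} by δ(·,1) → {p2,p3,p5,p6,p7,p8,p9} and {p11,p13}.
Split {p2,p3,p5,p6,p7,p8,p9} by δ(·,2) → {p3,p5,p6,p9} and {p2,p8} and {p7}.
The partition is now stable with 5 blocks: {p3,p5,p6,p9} | {p12} | {p11,p13} | {p2,p8} | {p7}.

5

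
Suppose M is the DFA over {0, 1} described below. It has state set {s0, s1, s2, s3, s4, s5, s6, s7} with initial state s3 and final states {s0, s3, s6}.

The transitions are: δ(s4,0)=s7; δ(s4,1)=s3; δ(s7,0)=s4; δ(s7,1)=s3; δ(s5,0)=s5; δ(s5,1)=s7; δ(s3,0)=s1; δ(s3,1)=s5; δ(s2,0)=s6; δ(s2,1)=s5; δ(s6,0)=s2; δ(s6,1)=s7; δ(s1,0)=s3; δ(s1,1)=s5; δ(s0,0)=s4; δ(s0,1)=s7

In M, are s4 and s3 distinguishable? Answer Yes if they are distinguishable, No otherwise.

Yes

States {s0,s2,s6} cannot be reached from the start state, so discard them.
Start with accepting vs non-accepting: {s3} | {s1,s4,s5,s7}.
Refine {s1,s4,s5,s7} on symbol 0: members go to different blocks, giving {s4,s5,s7} and {s1}.
On input 1, block {s4,s5,s7} splits into {s4,s7} and {s5}.
Stable partition: {s3} | {s4,s7} | {s1} | {s5} — 4 equivalence classes.
s4 and s3 end up in different blocks, so they are distinguishable. For instance, the string 'ε' is accepted from only s3.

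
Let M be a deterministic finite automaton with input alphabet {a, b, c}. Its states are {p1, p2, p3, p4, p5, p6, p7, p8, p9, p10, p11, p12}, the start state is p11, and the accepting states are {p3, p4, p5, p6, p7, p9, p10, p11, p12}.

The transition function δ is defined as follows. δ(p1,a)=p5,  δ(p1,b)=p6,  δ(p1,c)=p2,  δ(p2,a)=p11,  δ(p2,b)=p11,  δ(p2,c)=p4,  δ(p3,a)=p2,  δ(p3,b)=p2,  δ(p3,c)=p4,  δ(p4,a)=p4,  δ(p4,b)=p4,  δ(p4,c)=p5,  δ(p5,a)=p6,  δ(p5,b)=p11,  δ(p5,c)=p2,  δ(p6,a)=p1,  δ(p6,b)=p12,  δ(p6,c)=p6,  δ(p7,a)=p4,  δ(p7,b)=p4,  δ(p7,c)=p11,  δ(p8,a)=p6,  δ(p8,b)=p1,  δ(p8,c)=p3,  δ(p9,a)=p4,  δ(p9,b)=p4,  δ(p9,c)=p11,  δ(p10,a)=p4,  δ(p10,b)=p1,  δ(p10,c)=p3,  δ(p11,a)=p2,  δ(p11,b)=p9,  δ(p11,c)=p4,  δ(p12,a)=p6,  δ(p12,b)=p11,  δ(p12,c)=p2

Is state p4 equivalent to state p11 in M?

First remove the unreachable states {p3,p7,p8,p10}; 8 states remain.
P0 = {p4,p5,p6,p9,p11,p12} | {p1,p2}.
Refine {p4,p5,p6,p9,p11,p12} on symbol a: members go to different blocks, giving {p4,p5,p9,p12} and {p6,p11}.
Split {p4,p5,p9,p12} by δ(·,a) → {p4,p9} and {p5,p12}.
Split {p4,p9} by δ(·,c) → {p4} and {p9}.
Refine {p1,p2} on symbol a: members go to different blocks, giving {p1} and {p2}.
Split {p6,p11} by δ(·,a) → {p6} and {p11}.
The partition is now stable with 7 blocks: {p4} | {p1} | {p6} | {p5,p12} | {p9} | {p2} | {p11}.
p4 and p11 end up in different blocks, so they are distinguishable. For instance, the string 'a' is accepted from only p4.

No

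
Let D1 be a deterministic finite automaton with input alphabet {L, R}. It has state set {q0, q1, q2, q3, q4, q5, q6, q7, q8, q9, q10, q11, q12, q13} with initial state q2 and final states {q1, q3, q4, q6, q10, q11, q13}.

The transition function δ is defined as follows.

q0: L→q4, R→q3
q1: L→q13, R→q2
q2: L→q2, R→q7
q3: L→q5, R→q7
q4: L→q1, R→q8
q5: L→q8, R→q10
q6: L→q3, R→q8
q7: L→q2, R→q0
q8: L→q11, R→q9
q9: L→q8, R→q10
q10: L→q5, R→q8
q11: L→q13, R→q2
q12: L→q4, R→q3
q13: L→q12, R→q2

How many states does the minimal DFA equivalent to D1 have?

10

First remove the unreachable states {q6}; 13 states remain.
Start with accepting vs non-accepting: {q1,q3,q4,q10,q11,q13} | {q0,q2,q5,q7,q8,q9,q12}.
Refine {q1,q3,q4,q10,q11,q13} on symbol L: members go to different blocks, giving {q1,q4,q11} and {q3,q10,q13}.
Split {q1,q4,q11} by δ(·,L) → {q1,q11} and {q4}.
On input L, block {q0,q2,q5,q7,q8,q9,q12} splits into {q2,q5,q7,q9} and {q0,q12} and {q8}.
Refine {q2,q5,q7,q9} on symbol L: members go to different blocks, giving {q2,q7} and {q5,q9}.
Split {q2,q7} by δ(·,R) → {q2} and {q7}.
Refine {q3,q10,q13} on symbol L: members go to different blocks, giving {q3,q10} and {q13}.
Refine {q3,q10} on symbol R: members go to different blocks, giving {q3} and {q10}.
Stable partition: {q1,q11} | {q2} | {q3} | {q4} | {q0,q12} | {q8} | {q5,q9} | {q7} | {q13} | {q10} — 10 equivalence classes.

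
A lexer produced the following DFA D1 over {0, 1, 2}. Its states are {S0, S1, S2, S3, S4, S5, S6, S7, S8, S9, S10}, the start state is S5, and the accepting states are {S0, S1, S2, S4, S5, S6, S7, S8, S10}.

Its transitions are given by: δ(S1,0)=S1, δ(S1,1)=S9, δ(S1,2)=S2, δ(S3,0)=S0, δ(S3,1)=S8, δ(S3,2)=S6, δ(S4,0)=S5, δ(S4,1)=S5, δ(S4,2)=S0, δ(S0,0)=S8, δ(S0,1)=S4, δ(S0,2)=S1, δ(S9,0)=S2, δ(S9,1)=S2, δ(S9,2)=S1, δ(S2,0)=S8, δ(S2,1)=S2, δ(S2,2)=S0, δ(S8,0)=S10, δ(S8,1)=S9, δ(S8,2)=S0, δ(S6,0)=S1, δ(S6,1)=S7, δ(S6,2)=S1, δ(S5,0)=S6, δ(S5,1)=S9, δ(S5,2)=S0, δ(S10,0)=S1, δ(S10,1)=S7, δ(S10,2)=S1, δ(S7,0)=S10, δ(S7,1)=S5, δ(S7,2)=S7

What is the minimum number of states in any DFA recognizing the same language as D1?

8

First remove the unreachable states {S3}; 10 states remain.
Start with accepting vs non-accepting: {S0,S1,S2,S4,S5,S6,S7,S8,S10} | {S9}.
On input 1, block {S0,S1,S2,S4,S5,S6,S7,S8,S10} splits into {S0,S2,S4,S6,S7,S10} and {S1,S5,S8}.
Split {S0,S2,S4,S6,S7,S10} by δ(·,0) → {S0,S2,S4,S6,S10} and {S7}.
Refine {S0,S2,S4,S6,S10} on symbol 1: members go to different blocks, giving {S0,S2} and {S6,S10} and {S4}.
On input 1, block {S0,S2} splits into {S0} and {S2}.
On input 0, block {S1,S5,S8} splits into {S5,S8} and {S1}.
The partition is now stable with 8 blocks: {S0} | {S9} | {S5,S8} | {S7} | {S6,S10} | {S4} | {S2} | {S1}.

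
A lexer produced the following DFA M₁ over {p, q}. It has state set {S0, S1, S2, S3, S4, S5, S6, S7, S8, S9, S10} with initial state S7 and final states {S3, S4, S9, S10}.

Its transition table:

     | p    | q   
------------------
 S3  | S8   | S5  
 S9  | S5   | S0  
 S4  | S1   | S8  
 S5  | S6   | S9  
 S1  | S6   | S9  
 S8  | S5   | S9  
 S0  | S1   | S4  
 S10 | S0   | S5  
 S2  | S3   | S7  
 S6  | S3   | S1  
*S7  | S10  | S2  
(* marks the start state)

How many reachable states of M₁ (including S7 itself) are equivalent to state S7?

2

Start with accepting vs non-accepting: {S3,S4,S9,S10} | {S0,S1,S2,S5,S6,S7,S8}.
Refine {S0,S1,S2,S5,S6,S7,S8} on symbol p: members go to different blocks, giving {S0,S1,S5,S8} and {S2,S6,S7}.
Refine {S0,S1,S5,S8} on symbol p: members go to different blocks, giving {S0,S8} and {S1,S5}.
Refine {S3,S4,S9,S10} on symbol p: members go to different blocks, giving {S3,S10} and {S4,S9}.
On input q, block {S2,S6,S7} splits into {S2,S7} and {S6}.
The partition is now stable with 6 blocks: {S3,S10} | {S0,S8} | {S2,S7} | {S1,S5} | {S4,S9} | {S6}.
State S7 belongs to the block {S2,S7}, which has 2 states.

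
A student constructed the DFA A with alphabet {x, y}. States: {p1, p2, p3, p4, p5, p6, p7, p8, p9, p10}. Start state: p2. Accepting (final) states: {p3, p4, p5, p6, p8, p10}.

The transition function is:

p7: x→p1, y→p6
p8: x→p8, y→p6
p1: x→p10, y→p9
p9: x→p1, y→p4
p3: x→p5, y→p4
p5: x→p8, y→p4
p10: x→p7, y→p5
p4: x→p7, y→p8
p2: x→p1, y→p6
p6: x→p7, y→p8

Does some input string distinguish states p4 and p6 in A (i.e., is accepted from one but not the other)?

Reachable states from the start: {p1,p2,p4,p5,p6,p7,p8,p9,p10}. Unreachable: {p3} — drop them.
Initial partition by acceptance: {p4,p5,p6,p8,p10} | {p1,p2,p7,p9}.
On input x, block {p4,p5,p6,p8,p10} splits into {p4,p6,p10} and {p5,p8}.
On input x, block {p1,p2,p7,p9} splits into {p2,p7,p9} and {p1}.
No further refinement is possible. Final partition (4 blocks): {p4,p6,p10} | {p2,p7,p9} | {p5,p8} | {p1}.
p4 and p6 lie in the same block of the stable partition, so they are equivalent — no string distinguishes them.

No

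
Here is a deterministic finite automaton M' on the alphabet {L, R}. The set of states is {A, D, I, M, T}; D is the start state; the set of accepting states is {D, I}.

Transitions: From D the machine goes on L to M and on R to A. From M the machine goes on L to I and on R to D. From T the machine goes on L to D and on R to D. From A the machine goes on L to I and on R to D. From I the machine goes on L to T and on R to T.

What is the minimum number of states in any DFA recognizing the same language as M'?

2

Initial partition by acceptance: {D,I} | {A,M,T}.
The partition is now stable with 2 blocks: {D,I} | {A,M,T}.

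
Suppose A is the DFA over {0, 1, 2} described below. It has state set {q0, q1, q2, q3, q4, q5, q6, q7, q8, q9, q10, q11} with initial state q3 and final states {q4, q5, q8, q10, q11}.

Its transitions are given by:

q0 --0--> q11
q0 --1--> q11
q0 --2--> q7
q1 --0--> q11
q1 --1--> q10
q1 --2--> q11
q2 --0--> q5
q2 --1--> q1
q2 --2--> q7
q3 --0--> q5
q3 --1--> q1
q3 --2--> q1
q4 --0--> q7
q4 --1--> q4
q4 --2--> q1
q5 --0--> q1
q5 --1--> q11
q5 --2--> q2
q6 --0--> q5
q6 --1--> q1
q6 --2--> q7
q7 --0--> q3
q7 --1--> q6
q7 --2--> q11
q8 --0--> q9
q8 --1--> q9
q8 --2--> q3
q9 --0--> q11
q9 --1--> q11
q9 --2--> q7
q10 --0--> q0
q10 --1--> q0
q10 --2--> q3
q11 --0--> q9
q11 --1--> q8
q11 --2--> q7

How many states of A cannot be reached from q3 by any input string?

1

No path from q3 leads to q4; the other 11 states are all reachable.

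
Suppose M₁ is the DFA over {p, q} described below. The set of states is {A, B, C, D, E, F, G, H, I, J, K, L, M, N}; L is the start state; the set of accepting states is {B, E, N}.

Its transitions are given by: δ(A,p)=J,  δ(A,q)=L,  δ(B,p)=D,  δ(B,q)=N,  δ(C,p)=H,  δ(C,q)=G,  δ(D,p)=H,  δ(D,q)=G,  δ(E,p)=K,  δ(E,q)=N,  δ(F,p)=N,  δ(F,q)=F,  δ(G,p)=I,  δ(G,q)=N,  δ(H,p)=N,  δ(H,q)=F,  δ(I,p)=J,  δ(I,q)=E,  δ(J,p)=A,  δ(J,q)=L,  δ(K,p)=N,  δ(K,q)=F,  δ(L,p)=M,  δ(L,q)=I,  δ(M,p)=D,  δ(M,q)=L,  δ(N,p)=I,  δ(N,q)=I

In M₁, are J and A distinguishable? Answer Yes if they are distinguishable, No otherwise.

First remove the unreachable states {B,C}; 12 states remain.
P0 = {E,N} | {A,D,F,G,H,I,J,K,L,M}.
Refine {E,N} on symbol q: members go to different blocks, giving {E} and {N}.
Refine {A,D,F,G,H,I,J,K,L,M} on symbol p: members go to different blocks, giving {A,D,G,I,J,L,M} and {F,H,K}.
Refine {A,D,G,I,J,L,M} on symbol p: members go to different blocks, giving {A,G,I,J,L,M} and {D}.
Refine {A,G,I,J,L,M} on symbol p: members go to different blocks, giving {A,G,I,J,L} and {M}.
On input p, block {A,G,I,J,L} splits into {A,G,I,J} and {L}.
Refine {A,G,I,J} on symbol q: members go to different blocks, giving {A,J} and {G} and {I}.
No further refinement is possible. Final partition (9 blocks): {E} | {A,J} | {N} | {F,H,K} | {D} | {M} | {L} | {G} | {I}.
J and A lie in the same block of the stable partition, so they are equivalent — no string distinguishes them.

No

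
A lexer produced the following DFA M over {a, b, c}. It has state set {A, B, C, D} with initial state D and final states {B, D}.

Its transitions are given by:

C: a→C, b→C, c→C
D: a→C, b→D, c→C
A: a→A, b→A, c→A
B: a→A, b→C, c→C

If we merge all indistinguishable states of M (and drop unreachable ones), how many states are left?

2

First remove the unreachable states {A,B}; 2 states remain.
P0 = {D} | {C}.
No further refinement is possible. Final partition (2 blocks): {D} | {C}.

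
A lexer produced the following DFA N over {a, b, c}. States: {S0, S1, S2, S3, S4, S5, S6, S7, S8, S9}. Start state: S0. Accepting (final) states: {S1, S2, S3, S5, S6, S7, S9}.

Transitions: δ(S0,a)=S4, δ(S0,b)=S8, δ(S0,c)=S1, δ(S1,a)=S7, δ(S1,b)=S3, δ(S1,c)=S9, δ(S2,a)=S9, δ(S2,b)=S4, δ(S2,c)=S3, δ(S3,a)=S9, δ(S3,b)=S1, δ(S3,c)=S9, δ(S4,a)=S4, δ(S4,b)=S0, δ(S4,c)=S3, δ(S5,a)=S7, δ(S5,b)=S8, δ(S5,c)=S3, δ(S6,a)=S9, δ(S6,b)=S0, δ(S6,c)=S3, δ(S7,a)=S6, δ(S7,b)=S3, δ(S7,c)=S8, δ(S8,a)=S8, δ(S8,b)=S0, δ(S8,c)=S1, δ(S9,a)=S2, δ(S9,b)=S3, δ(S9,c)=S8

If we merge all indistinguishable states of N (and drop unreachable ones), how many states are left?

First remove the unreachable states {S5}; 9 states remain.
P0 = {S1,S2,S3,S6,S7,S9} | {S0,S4,S8}.
On input b, block {S1,S2,S3,S6,S7,S9} splits into {S1,S3,S7,S9} and {S2,S6}.
Refine {S1,S3,S7,S9} on symbol a: members go to different blocks, giving {S1,S3} and {S7,S9}.
Stable partition: {S1,S3} | {S0,S4,S8} | {S2,S6} | {S7,S9} — 4 equivalence classes.

4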